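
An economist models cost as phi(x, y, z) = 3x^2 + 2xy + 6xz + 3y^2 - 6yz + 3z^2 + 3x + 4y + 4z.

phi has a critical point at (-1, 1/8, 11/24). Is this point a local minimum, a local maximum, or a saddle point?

saddle point

The Hessian is constant: H = [[6, 2, 6], [2, 6, -6], [6, -6, 6]].
Leading principal minors: Δ₁ = 6, Δ₂ = 32, Δ₃ = -384.
The minors fit neither the all-positive nor the alternating-sign pattern, so H is indefinite: a saddle point.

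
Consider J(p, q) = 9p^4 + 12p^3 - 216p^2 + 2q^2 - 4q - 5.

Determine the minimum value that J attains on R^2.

-1927

J(p,q) separates as A(p) + B(q) − 5, so its minimum is min A + min B − 5.
A'(p) = 36p(p - 3)(p + 4) vanishes at p ∈ {-4, 0, 3}; B'(q) = 4q - 4 vanishes at q ∈ {1}.
Local minima of A (where A''>0): A(-4)=-1920, A(3)=-891. Local minima of B: B(1)=-2.
So the global minimum of J is A(-4) + B(1) − 5 = -1920 − 2 − 5 = -1927, attained at (-4, 1).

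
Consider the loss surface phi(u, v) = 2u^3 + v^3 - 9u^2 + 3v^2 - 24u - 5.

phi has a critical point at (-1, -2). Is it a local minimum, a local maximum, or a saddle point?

local maximum

The mixed partial ∂²phi/∂u∂v is 0, so the Hessian at any point is diag(phi_uu, phi_vv) = diag(6(2u - 3), 6(v + 1)).
At (-1, -2): H = diag(-30, -6).
Both eigenvalues are negative, so H is negative definite: a local maximum.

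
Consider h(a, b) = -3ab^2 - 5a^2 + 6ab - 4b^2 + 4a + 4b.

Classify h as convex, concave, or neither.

The term -3ab^2 is cubic, so the Hessian is not constant.
∂²h/∂b² = -6a - 8, which takes both signs as a varies (negative for sufficiently large a). A diagonal entry of the Hessian changing sign means the Hessian is neither positive- nor negative-semidefinite on all of R^2.

neither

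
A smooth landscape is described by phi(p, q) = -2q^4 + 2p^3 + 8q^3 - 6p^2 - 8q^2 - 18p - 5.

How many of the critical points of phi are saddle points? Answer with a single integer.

3

phi separates as a function of p plus a function of q, so ∇phi=0 decouples.
∂phi/∂p = 6(p - 3)(p + 1) = 0 at p ∈ {-1, 3}; ∂phi/∂q = -8q(q - 2)(q - 1) = 0 at q ∈ {0, 1, 2}.
The Hessian is diagonal: diag(phi_pp, phi_qq). Second derivatives: phi_pp(-1)=-24, phi_pp(3)=24; phi_qq(0)=-16, phi_qq(1)=8, phi_qq(2)=-16.
Saddle points occur where the two diagonal entries have opposite signs: (-1, 1), (3, 0), (3, 2). Count: 3.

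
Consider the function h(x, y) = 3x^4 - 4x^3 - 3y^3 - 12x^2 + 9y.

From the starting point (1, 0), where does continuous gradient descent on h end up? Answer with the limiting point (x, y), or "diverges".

h is separable, so gradient descent decouples: x follows -∂h/∂x, y follows -∂h/∂y.
∂h/∂x = 12x(x - 2)(x + 1); at x=1 this is -24, so x increases.
∂h/∂y = -9(y - 1)(y + 1); at y=0 this is 9, so y decreases.
x converges to its nearest critical value 2 (a local min of the x-part); y converges to -1. The iterate converges to (2, -1).

(2, -1)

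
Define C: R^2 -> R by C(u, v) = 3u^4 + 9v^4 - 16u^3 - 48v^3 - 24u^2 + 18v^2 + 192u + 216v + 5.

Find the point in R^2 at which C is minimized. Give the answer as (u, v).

C(u,v) separates as P(u) + Q(v) + 5, so its minimum is min P + min Q + 5.
P'(u) = 12(u - 4)(u - 2)(u + 2) vanishes at u ∈ {-2, 2, 4}; Q'(v) = 36(v - 3)(v - 2)(v + 1) vanishes at v ∈ {-1, 2, 3}.
Local minima of P (where P''>0): P(-2)=-304, P(4)=128. Local minima of Q: Q(-1)=-141, Q(3)=243.
So the global minimum of C is P(-2) + Q(-1) + 5 = -304 − 141 + 5 = -440, attained at (-2, -1).

(-2, -1)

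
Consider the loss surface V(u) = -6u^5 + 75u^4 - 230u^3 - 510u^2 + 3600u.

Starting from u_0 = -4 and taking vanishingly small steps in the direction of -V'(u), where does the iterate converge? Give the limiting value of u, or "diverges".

-2

V'(u) = -30(u - 5)(u - 4)(u - 3)(u + 2), so V'(-4) = -30240.
Gradient descent moves in the -V' direction, i.e. u is increasing.
The nearest critical point in that direction is u = -2, where V'' = 6300 > 0 (a local minimum). The iterate converges there.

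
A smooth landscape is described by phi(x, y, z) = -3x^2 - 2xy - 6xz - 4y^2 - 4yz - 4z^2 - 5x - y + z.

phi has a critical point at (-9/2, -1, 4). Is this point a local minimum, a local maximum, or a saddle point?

local maximum

The Hessian is constant: H = [[-6, -2, -6], [-2, -8, -4], [-6, -4, -8]].
Leading principal minors: Δ₁ = -6, Δ₂ = 44, Δ₃ = -64.
The minors alternate sign starting negative (−, +, −), so H is negative definite: a local maximum.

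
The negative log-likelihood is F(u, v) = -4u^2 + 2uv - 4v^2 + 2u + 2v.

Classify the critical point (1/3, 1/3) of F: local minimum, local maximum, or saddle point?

local maximum

The Hessian of F is constant: H = [[-8, 2], [2, -8]].
det(H) = (-8)·(-8) − 2² = 60.
det(H) > 0 and tr(H) = -16 < 0, so H is negative definite and the point is a local maximum.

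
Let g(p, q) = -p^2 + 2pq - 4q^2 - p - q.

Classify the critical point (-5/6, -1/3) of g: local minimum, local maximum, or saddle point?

local maximum

The Hessian of g is constant: H = [[-2, 2], [2, -8]].
det(H) = (-2)·(-8) − 2² = 12.
det(H) > 0 and tr(H) = -10 < 0, so H is negative definite and the point is a local maximum.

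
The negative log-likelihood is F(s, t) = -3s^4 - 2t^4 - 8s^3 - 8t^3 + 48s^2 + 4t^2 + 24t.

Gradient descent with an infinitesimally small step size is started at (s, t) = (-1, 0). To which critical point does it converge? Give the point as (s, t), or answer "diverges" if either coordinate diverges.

F is separable, so gradient descent decouples: s follows -∂F/∂s, t follows -∂F/∂t.
∂F/∂s = -12s(s - 2)(s + 4); at s=-1 this is -108, so s increases.
∂F/∂t = -8(t - 1)(t + 1)(t + 3); at t=0 this is 24, so t decreases.
s converges to its nearest critical value 0 (a local min of the s-part); t converges to -1. The iterate converges to (0, -1).

(0, -1)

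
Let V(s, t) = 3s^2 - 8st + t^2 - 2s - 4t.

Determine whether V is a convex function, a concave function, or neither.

neither

V is quadratic, so its Hessian is the constant matrix H = [[6, -8], [-8, 2]].
det(H) = -52, tr(H) = 8.
det(H) < 0, so H is indefinite: neither convex nor concave.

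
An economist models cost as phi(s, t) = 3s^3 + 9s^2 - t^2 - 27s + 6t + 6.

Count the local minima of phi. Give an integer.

phi separates as a function of s plus a function of t, so ∇phi=0 decouples.
∂phi/∂s = 9(s - 1)(s + 3) = 0 at s ∈ {-3, 1}; ∂phi/∂t = -2(t - 3) = 0 at t ∈ {3}.
The Hessian is diagonal: diag(phi_ss, phi_tt). Second derivatives: phi_ss(-3)=-36, phi_ss(1)=36; phi_tt(3)=-2.
Local minima occur where both diagonal entries positive: none. Count: 0.

0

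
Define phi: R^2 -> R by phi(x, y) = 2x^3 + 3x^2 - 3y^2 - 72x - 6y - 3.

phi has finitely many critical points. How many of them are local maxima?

1

phi separates as a function of x plus a function of y, so ∇phi=0 decouples.
∂phi/∂x = 6(x - 3)(x + 4) = 0 at x ∈ {-4, 3}; ∂phi/∂y = -6(y + 1) = 0 at y ∈ {-1}.
The Hessian is diagonal: diag(phi_xx, phi_yy). Second derivatives: phi_xx(-4)=-42, phi_xx(3)=42; phi_yy(-1)=-6.
Local maxima occur where both diagonal entries negative: (-4, -1). Count: 1.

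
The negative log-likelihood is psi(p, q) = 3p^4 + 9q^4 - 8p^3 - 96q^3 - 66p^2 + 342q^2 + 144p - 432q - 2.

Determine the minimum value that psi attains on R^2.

psi(p,q) separates as A(p) + B(q) − 2, so its minimum is min A + min B − 2.
A'(p) = 12(p - 4)(p - 1)(p + 3) vanishes at p ∈ {-3, 1, 4}; B'(q) = 36(q - 4)(q - 3)(q - 1) vanishes at q ∈ {1, 3, 4}.
Local minima of A (where A''>0): A(-3)=-567, A(4)=-224. Local minima of B: B(1)=-177, B(4)=-96.
So the global minimum of psi is A(-3) + B(1) − 2 = -567 − 177 − 2 = -746, attained at (-3, 1).

-746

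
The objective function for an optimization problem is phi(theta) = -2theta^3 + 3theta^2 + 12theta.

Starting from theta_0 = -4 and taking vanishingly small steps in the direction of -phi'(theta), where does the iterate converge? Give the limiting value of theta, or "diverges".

-1

phi'(theta) = -6(theta - 2)(theta + 1), so phi'(-4) = -108.
Gradient descent moves in the -phi' direction, i.e. theta is increasing.
The nearest critical point in that direction is theta = -1, where phi'' = 18 > 0 (a local minimum). The iterate converges there.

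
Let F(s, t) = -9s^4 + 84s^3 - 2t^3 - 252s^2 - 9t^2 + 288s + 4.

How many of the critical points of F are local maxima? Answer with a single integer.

F separates as a function of s plus a function of t, so ∇F=0 decouples.
∂F/∂s = -36(s - 4)(s - 2)(s - 1) = 0 at s ∈ {1, 2, 4}; ∂F/∂t = -6t(t + 3) = 0 at t ∈ {-3, 0}.
The Hessian is diagonal: diag(F_ss, F_tt). Second derivatives: F_ss(1)=-108, F_ss(2)=72, F_ss(4)=-216; F_tt(-3)=18, F_tt(0)=-18.
Local maxima occur where both diagonal entries negative: (1, 0), (4, 0). Count: 2.

2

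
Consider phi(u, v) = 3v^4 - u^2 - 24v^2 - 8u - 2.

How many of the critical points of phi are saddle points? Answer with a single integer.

phi separates as a function of u plus a function of v, so ∇phi=0 decouples.
∂phi/∂u = -2(u + 4) = 0 at u ∈ {-4}; ∂phi/∂v = 12v(v - 2)(v + 2) = 0 at v ∈ {-2, 0, 2}.
The Hessian is diagonal: diag(phi_uu, phi_vv). Second derivatives: phi_uu(-4)=-2; phi_vv(-2)=96, phi_vv(0)=-48, phi_vv(2)=96.
Saddle points occur where the two diagonal entries have opposite signs: (-4, -2), (-4, 2). Count: 2.

2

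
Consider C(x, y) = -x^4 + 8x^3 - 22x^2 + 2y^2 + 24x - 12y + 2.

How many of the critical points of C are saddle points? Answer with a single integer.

2

C separates as a function of x plus a function of y, so ∇C=0 decouples.
∂C/∂x = -4(x - 3)(x - 2)(x - 1) = 0 at x ∈ {1, 2, 3}; ∂C/∂y = 4(y - 3) = 0 at y ∈ {3}.
The Hessian is diagonal: diag(C_xx, C_yy). Second derivatives: C_xx(1)=-8, C_xx(2)=4, C_xx(3)=-8; C_yy(3)=4.
Saddle points occur where the two diagonal entries have opposite signs: (1, 3), (3, 3). Count: 2.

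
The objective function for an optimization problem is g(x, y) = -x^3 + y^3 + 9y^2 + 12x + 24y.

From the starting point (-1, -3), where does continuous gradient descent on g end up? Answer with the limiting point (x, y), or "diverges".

(-2, -2)

g is separable, so gradient descent decouples: x follows -∂g/∂x, y follows -∂g/∂y.
∂g/∂x = -3(x - 2)(x + 2); at x=-1 this is 9, so x decreases.
∂g/∂y = 3(y + 2)(y + 4); at y=-3 this is -3, so y increases.
x converges to its nearest critical value -2 (a local min of the x-part); y converges to -2. The iterate converges to (-2, -2).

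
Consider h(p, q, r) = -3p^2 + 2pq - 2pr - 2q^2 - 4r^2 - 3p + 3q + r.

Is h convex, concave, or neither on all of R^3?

concave

h is quadratic, so its Hessian is the constant matrix H = [[-6, 2, -2], [2, -4, 0], [-2, 0, -8]].
Leading principal minors: -6, 20, -144.
Signs alternate −, +, − ⇒ H ≺ 0 ⇒ concave.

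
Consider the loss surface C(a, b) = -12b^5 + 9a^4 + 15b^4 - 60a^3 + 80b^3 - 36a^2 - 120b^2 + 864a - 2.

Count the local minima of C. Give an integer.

C separates as a function of a plus a function of b, so ∇C=0 decouples.
∂C/∂a = 36(a - 4)(a - 3)(a + 2) = 0 at a ∈ {-2, 3, 4}; ∂C/∂b = -60b(b - 2)(b - 1)(b + 2) = 0 at b ∈ {-2, 0, 1, 2}.
The Hessian is diagonal: diag(C_aa, C_bb). Second derivatives: C_aa(-2)=1080, C_aa(3)=-180, C_aa(4)=216; C_bb(-2)=1440, C_bb(0)=-240, C_bb(1)=180, C_bb(2)=-480.
Local minima occur where both diagonal entries positive: (-2, -2), (-2, 1), (4, -2), (4, 1). Count: 4.

4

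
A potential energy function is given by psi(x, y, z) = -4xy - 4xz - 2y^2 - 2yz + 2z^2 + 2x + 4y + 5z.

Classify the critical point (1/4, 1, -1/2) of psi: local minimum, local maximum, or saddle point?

The Hessian is constant: H = [[0, -4, -4], [-4, -4, -2], [-4, -2, 4]].
Leading principal minors: Δ₁ = 0, Δ₂ = -16, Δ₃ = -64.
The minors fit neither the all-positive nor the alternating-sign pattern, so H is indefinite: a saddle point.

saddle point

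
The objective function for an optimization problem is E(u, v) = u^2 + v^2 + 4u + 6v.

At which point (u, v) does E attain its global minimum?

E(u,v) separates as P(u) + Q(v), so its minimum is min P + min Q.
P'(u) = 2u + 4 vanishes at u ∈ {-2}; Q'(v) = 2v + 6 vanishes at v ∈ {-3}.
Local minima of P (where P''>0): P(-2)=-4. Local minima of Q: Q(-3)=-9.
So the global minimum of E is P(-2) + Q(-3) = -4 − 9 = -13, attained at (-2, -3).

(-2, -3)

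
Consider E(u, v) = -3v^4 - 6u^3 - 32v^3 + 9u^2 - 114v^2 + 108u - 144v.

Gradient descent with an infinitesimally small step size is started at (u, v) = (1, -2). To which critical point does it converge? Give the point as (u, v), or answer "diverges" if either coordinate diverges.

(-2, -3)

E is separable, so gradient descent decouples: u follows -∂E/∂u, v follows -∂E/∂v.
∂E/∂u = -18(u - 3)(u + 2); at u=1 this is 108, so u decreases.
∂E/∂v = -12(v + 1)(v + 3)(v + 4); at v=-2 this is 24, so v decreases.
u converges to its nearest critical value -2 (a local min of the u-part); v converges to -3. The iterate converges to (-2, -3).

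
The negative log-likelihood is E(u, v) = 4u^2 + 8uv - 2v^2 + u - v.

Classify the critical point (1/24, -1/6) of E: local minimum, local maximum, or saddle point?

The Hessian of E is constant: H = [[8, 8], [8, -4]].
det(H) = 8·(-4) − 8² = -96.
Since det(H) < 0, H is indefinite and the critical point is a saddle point.

saddle point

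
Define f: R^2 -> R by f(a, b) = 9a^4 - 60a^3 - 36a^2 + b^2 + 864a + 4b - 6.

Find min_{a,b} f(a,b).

-1258

f(a,b) separates as P(a) + Q(b) − 6, so its minimum is min P + min Q − 6.
P'(a) = 36(a - 4)(a - 3)(a + 2) vanishes at a ∈ {-2, 3, 4}; Q'(b) = 2b + 4 vanishes at b ∈ {-2}.
Local minima of P (where P''>0): P(-2)=-1248, P(4)=1344. Local minima of Q: Q(-2)=-4.
So the global minimum of f is P(-2) + Q(-2) − 6 = -1248 − 4 − 6 = -1258, attained at (-2, -2).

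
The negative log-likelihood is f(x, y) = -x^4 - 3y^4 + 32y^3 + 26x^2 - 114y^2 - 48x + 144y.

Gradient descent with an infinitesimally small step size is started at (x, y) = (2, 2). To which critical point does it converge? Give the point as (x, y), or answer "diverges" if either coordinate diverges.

(1, 3)

f is separable, so gradient descent decouples: x follows -∂f/∂x, y follows -∂f/∂y.
∂f/∂x = -4(x - 3)(x - 1)(x + 4); at x=2 this is 24, so x decreases.
∂f/∂y = -12(y - 4)(y - 3)(y - 1); at y=2 this is -24, so y increases.
x converges to its nearest critical value 1 (a local min of the x-part); y converges to 3. The iterate converges to (1, 3).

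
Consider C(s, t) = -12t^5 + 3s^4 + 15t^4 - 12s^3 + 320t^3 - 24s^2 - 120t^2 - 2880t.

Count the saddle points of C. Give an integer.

6

C separates as a function of s plus a function of t, so ∇C=0 decouples.
∂C/∂s = 12s(s - 4)(s + 1) = 0 at s ∈ {-1, 0, 4}; ∂C/∂t = -60(t - 4)(t - 2)(t + 2)(t + 3) = 0 at t ∈ {-3, -2, 2, 4}.
The Hessian is diagonal: diag(C_ss, C_tt). Second derivatives: C_ss(-1)=60, C_ss(0)=-48, C_ss(4)=240; C_tt(-3)=2100, C_tt(-2)=-1440, C_tt(2)=2400, C_tt(4)=-5040.
Saddle points occur where the two diagonal entries have opposite signs: (-1, -2), (-1, 4), (0, -3), (0, 2), (4, -2), (4, 4). Count: 6.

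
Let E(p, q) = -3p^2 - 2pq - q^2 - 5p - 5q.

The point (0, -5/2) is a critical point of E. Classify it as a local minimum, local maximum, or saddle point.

The Hessian of E is constant: H = [[-6, -2], [-2, -2]].
det(H) = (-6)·(-2) − (-2)² = 8.
det(H) > 0 and tr(H) = -8 < 0, so H is negative definite and the point is a local maximum.

local maximum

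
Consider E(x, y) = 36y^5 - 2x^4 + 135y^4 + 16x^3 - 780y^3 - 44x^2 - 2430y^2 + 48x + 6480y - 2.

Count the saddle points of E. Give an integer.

E separates as a function of x plus a function of y, so ∇E=0 decouples.
∂E/∂x = -8(x - 3)(x - 2)(x - 1) = 0 at x ∈ {1, 2, 3}; ∂E/∂y = 180(y - 3)(y - 1)(y + 3)(y + 4) = 0 at y ∈ {-4, -3, 1, 3}.
The Hessian is diagonal: diag(E_xx, E_yy). Second derivatives: E_xx(1)=-16, E_xx(2)=8, E_xx(3)=-16; E_yy(-4)=-6300, E_yy(-3)=4320, E_yy(1)=-7200, E_yy(3)=15120.
Saddle points occur where the two diagonal entries have opposite signs: (1, -3), (1, 3), (2, -4), (2, 1), (3, -3), (3, 3). Count: 6.

6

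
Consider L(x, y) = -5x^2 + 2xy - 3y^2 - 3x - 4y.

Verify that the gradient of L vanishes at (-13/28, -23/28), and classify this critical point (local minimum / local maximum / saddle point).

local maximum

∇L = (-10x + 2y - 3, 2x - 6y - 4); substituting (-13/28, -23/28) gives ∇L = (0, 0), so (-13/28, -23/28) is indeed a critical point.
The Hessian of L is constant: H = [[-10, 2], [2, -6]].
det(H) = (-10)·(-6) − 2² = 56.
det(H) > 0 and tr(H) = -16 < 0, so H is negative definite and the point is a local maximum.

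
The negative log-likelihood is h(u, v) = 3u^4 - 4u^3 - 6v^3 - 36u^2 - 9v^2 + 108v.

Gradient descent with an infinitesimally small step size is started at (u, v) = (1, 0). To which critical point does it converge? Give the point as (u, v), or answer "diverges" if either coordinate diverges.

(3, -3)

h is separable, so gradient descent decouples: u follows -∂h/∂u, v follows -∂h/∂v.
∂h/∂u = 12u(u - 3)(u + 2); at u=1 this is -72, so u increases.
∂h/∂v = -18(v - 2)(v + 3); at v=0 this is 108, so v decreases.
u converges to its nearest critical value 3 (a local min of the u-part); v converges to -3. The iterate converges to (3, -3).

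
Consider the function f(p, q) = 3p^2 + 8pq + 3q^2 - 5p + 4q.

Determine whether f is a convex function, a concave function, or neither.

neither

f is quadratic, so its Hessian is the constant matrix H = [[6, 8], [8, 6]].
det(H) = -28, tr(H) = 12.
det(H) < 0, so H is indefinite: neither convex nor concave.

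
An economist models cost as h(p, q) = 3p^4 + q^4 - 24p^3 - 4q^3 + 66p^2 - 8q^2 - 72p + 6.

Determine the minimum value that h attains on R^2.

h(p,q) separates as A(p) + B(q) + 6, so its minimum is min A + min B + 6.
A'(p) = 12(p - 3)(p - 2)(p - 1) vanishes at p ∈ {1, 2, 3}; B'(q) = 4q(q - 4)(q + 1) vanishes at q ∈ {-1, 0, 4}.
Local minima of A (where A''>0): A(1)=-27, A(3)=-27. Local minima of B: B(-1)=-3, B(4)=-128.
So the global minimum of h is A(1) + B(4) + 6 = -27 − 128 + 6 = -149, attained at (1, 4).

-149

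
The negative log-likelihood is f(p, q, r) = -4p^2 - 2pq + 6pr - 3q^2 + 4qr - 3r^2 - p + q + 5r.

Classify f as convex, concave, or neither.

f is quadratic, so its Hessian is the constant matrix H = [[-8, -2, 6], [-2, -6, 4], [6, 4, -6]].
Leading principal minors: -8, 44, -16.
Signs alternate −, +, − ⇒ H ≺ 0 ⇒ concave.

concave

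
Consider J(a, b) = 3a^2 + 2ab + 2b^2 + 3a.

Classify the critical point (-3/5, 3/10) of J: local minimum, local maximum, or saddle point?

local minimum

The Hessian of J is constant: H = [[6, 2], [2, 4]].
det(H) = 6·4 − 2² = 20.
det(H) > 0 and tr(H) = 10 > 0, so H is positive definite and the point is a local minimum.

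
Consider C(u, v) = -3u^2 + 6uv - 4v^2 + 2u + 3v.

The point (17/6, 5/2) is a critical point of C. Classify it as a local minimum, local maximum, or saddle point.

local maximum

The Hessian of C is constant: H = [[-6, 6], [6, -8]].
det(H) = (-6)·(-8) − 6² = 12.
det(H) > 0 and tr(H) = -14 < 0, so H is negative definite and the point is a local maximum.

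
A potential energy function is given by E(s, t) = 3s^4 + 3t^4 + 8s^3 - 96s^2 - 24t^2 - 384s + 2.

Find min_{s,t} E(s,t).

-1838

E(s,t) separates as P(s) + Q(t) + 2, so its minimum is min P + min Q + 2.
P'(s) = 12(s - 4)(s + 2)(s + 4) vanishes at s ∈ {-4, -2, 4}; Q'(t) = 12t(t - 2)(t + 2) vanishes at t ∈ {-2, 0, 2}.
Local minima of P (where P''>0): P(-4)=256, P(4)=-1792. Local minima of Q: Q(-2)=-48, Q(2)=-48.
So the global minimum of E is P(4) + Q(-2) + 2 = -1792 − 48 + 2 = -1838, attained at (4, -2).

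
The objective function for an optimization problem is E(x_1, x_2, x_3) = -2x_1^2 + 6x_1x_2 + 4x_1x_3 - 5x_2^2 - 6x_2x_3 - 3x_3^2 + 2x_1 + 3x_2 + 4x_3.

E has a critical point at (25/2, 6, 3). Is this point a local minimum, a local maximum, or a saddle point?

local maximum

The Hessian is constant: H = [[-4, 6, 4], [6, -10, -6], [4, -6, -6]].
Leading principal minors: Δ₁ = -4, Δ₂ = 4, Δ₃ = -8.
The minors alternate sign starting negative (−, +, −), so H is negative definite: a local maximum.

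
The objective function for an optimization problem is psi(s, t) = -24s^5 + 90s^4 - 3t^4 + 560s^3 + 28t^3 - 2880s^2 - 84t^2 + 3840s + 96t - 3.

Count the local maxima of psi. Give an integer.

4

psi separates as a function of s plus a function of t, so ∇psi=0 decouples.
∂psi/∂s = -120(s - 4)(s - 2)(s - 1)(s + 4) = 0 at s ∈ {-4, 1, 2, 4}; ∂psi/∂t = -12(t - 4)(t - 2)(t - 1) = 0 at t ∈ {1, 2, 4}.
The Hessian is diagonal: diag(psi_ss, psi_tt). Second derivatives: psi_ss(-4)=28800, psi_ss(1)=-1800, psi_ss(2)=1440, psi_ss(4)=-5760; psi_tt(1)=-36, psi_tt(2)=24, psi_tt(4)=-72.
Local maxima occur where both diagonal entries negative: (1, 1), (1, 4), (4, 1), (4, 4). Count: 4.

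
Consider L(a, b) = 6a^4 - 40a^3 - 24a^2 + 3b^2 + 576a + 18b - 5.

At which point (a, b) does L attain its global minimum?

(-2, -3)

L(a,b) separates as P(a) + Q(b) − 5, so its minimum is min P + min Q − 5.
P'(a) = 24(a - 4)(a - 3)(a + 2) vanishes at a ∈ {-2, 3, 4}; Q'(b) = 6b + 18 vanishes at b ∈ {-3}.
Local minima of P (where P''>0): P(-2)=-832, P(4)=896. Local minima of Q: Q(-3)=-27.
So the global minimum of L is P(-2) + Q(-3) − 5 = -832 − 27 − 5 = -864, attained at (-2, -3).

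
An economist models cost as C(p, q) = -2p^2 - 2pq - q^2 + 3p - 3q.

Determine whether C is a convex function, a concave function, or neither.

C is quadratic, so its Hessian is the constant matrix H = [[-4, -2], [-2, -2]].
det(H) = 4, tr(H) = -6.
det(H) > 0 and tr(H) < 0, so H is negative definite everywhere: concave.

concave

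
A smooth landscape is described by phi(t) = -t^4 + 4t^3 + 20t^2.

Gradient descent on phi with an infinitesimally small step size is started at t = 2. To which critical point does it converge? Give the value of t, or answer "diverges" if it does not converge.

phi'(t) = -4t(t - 5)(t + 2), so phi'(2) = 96.
Gradient descent moves in the -phi' direction, i.e. t is decreasing.
The nearest critical point in that direction is t = 0, where phi'' = 40 > 0 (a local minimum). The iterate converges there.

0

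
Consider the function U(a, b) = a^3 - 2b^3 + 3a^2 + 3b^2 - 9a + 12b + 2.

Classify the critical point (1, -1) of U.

The mixed partial ∂²U/∂a∂b is 0, so the Hessian at any point is diag(U_aa, U_bb) = diag(6(a + 1), 6(-2b + 1)).
At (1, -1): H = diag(12, 18).
Both eigenvalues are positive, so H is positive definite: a local minimum.

local minimum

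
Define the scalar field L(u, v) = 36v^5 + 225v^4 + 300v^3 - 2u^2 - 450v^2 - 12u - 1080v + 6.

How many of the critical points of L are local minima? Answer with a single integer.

0

L separates as a function of u plus a function of v, so ∇L=0 decouples.
∂L/∂u = -4(u + 3) = 0 at u ∈ {-3}; ∂L/∂v = 180(v - 1)(v + 1)(v + 2)(v + 3) = 0 at v ∈ {-3, -2, -1, 1}.
The Hessian is diagonal: diag(L_uu, L_vv). Second derivatives: L_uu(-3)=-4; L_vv(-3)=-1440, L_vv(-2)=540, L_vv(-1)=-720, L_vv(1)=4320.
Local minima occur where both diagonal entries positive: none. Count: 0.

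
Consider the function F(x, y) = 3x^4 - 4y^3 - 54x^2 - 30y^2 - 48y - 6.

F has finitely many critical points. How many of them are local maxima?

F separates as a function of x plus a function of y, so ∇F=0 decouples.
∂F/∂x = 12x(x - 3)(x + 3) = 0 at x ∈ {-3, 0, 3}; ∂F/∂y = -12(y + 1)(y + 4) = 0 at y ∈ {-4, -1}.
The Hessian is diagonal: diag(F_xx, F_yy). Second derivatives: F_xx(-3)=216, F_xx(0)=-108, F_xx(3)=216; F_yy(-4)=36, F_yy(-1)=-36.
Local maxima occur where both diagonal entries negative: (0, -1). Count: 1.

1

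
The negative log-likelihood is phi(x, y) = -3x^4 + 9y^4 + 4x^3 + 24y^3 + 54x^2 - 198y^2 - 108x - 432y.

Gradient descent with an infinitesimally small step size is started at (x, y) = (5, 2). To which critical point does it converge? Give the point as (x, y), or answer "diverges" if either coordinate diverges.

diverges

phi is separable, so gradient descent decouples: x follows -∂phi/∂x, y follows -∂phi/∂y.
∂phi/∂x = -12(x - 3)(x - 1)(x + 3); at x=5 this is -768, so x increases.
∂phi/∂y = 36(y - 3)(y + 1)(y + 4); at y=2 this is -648, so y increases.
The x-coordinate has no critical point in that direction and runs off to infinity.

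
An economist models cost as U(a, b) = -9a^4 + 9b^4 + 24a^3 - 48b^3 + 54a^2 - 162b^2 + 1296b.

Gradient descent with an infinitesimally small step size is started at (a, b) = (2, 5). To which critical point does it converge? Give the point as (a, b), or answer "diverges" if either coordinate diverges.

(0, 4)

U is separable, so gradient descent decouples: a follows -∂U/∂a, b follows -∂U/∂b.
∂U/∂a = -36a(a - 3)(a + 1); at a=2 this is 216, so a decreases.
∂U/∂b = 36(b - 4)(b - 3)(b + 3); at b=5 this is 576, so b decreases.
a converges to its nearest critical value 0 (a local min of the a-part); b converges to 4. The iterate converges to (0, 4).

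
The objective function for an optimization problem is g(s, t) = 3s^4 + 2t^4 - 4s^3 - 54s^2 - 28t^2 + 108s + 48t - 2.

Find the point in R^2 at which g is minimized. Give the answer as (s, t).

g(s,t) separates as P(s) + Q(t) − 2, so its minimum is min P + min Q − 2.
P'(s) = 12(s - 3)(s - 1)(s + 3) vanishes at s ∈ {-3, 1, 3}; Q'(t) = 8(t - 2)(t - 1)(t + 3) vanishes at t ∈ {-3, 1, 2}.
Local minima of P (where P''>0): P(-3)=-459, P(3)=-27. Local minima of Q: Q(-3)=-234, Q(2)=16.
So the global minimum of g is P(-3) + Q(-3) − 2 = -459 − 234 − 2 = -695, attained at (-3, -3).

(-3, -3)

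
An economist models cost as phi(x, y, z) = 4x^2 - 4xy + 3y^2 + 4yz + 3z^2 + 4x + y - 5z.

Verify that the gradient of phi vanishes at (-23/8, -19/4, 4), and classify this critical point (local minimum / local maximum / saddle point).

∇phi = (8x - 4y + 4, -4x + 6y + 4z + 1, 4y + 6z - 5); substituting (-23/8, -19/4, 4) gives ∇phi = (0, 0, 0), so (-23/8, -19/4, 4) is indeed a critical point.
The Hessian is constant: H = [[8, -4, 0], [-4, 6, 4], [0, 4, 6]].
Leading principal minors: Δ₁ = 8, Δ₂ = 32, Δ₃ = 64.
All leading minors are positive, so H is positive definite: a local minimum.

local minimum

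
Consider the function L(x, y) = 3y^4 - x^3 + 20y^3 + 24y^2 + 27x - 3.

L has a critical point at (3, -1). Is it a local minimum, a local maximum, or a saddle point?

The mixed partial ∂²L/∂x∂y is 0, so the Hessian at any point is diag(L_xx, L_yy) = diag(-6x, 12(3y^2 + 10y + 4)).
At (3, -1): H = diag(-18, -36).
Both eigenvalues are negative, so H is negative definite: a local maximum.

local maximum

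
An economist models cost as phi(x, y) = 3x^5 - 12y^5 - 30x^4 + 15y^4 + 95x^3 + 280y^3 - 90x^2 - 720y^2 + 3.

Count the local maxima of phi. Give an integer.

phi separates as a function of x plus a function of y, so ∇phi=0 decouples.
∂phi/∂x = 15x(x - 4)(x - 3)(x - 1) = 0 at x ∈ {0, 1, 3, 4}; ∂phi/∂y = -60y(y - 3)(y - 2)(y + 4) = 0 at y ∈ {-4, 0, 2, 3}.
The Hessian is diagonal: diag(phi_xx, phi_yy). Second derivatives: phi_xx(0)=-180, phi_xx(1)=90, phi_xx(3)=-90, phi_xx(4)=180; phi_yy(-4)=10080, phi_yy(0)=-1440, phi_yy(2)=720, phi_yy(3)=-1260.
Local maxima occur where both diagonal entries negative: (0, 0), (0, 3), (3, 0), (3, 3). Count: 4.

4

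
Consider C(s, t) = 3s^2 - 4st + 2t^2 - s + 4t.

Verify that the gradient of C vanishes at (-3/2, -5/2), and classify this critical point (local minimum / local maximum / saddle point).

local minimum

∇C = (6s - 4t - 1, -4s + 4t + 4); substituting (-3/2, -5/2) gives ∇C = (0, 0), so (-3/2, -5/2) is indeed a critical point.
The Hessian of C is constant: H = [[6, -4], [-4, 4]].
det(H) = 6·4 − (-4)² = 8.
det(H) > 0 and tr(H) = 10 > 0, so H is positive definite and the point is a local minimum.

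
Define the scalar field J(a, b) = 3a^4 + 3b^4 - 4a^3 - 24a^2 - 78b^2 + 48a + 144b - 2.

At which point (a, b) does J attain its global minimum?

J(a,b) separates as P(a) + Q(b) − 2, so its minimum is min P + min Q − 2.
P'(a) = 12(a - 2)(a - 1)(a + 2) vanishes at a ∈ {-2, 1, 2}; Q'(b) = 12(b - 3)(b - 1)(b + 4) vanishes at b ∈ {-4, 1, 3}.
Local minima of P (where P''>0): P(-2)=-112, P(2)=16. Local minima of Q: Q(-4)=-1056, Q(3)=-27.
So the global minimum of J is P(-2) + Q(-4) − 2 = -112 − 1056 − 2 = -1170, attained at (-2, -4).

(-2, -4)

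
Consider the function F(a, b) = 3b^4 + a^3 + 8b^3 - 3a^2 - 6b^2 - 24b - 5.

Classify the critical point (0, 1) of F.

saddle point

The mixed partial ∂²F/∂a∂b is 0, so the Hessian at any point is diag(F_aa, F_bb) = diag(6(a - 1), 12(3b^2 + 4b - 1)).
At (0, 1): H = diag(-6, 72).
The eigenvalues have opposite signs, so H is indefinite: a saddle point.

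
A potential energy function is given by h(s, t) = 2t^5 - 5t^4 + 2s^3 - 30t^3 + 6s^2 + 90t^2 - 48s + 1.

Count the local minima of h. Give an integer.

2

h separates as a function of s plus a function of t, so ∇h=0 decouples.
∂h/∂s = 6(s - 2)(s + 4) = 0 at s ∈ {-4, 2}; ∂h/∂t = 10t(t - 3)(t - 2)(t + 3) = 0 at t ∈ {-3, 0, 2, 3}.
The Hessian is diagonal: diag(h_ss, h_tt). Second derivatives: h_ss(-4)=-36, h_ss(2)=36; h_tt(-3)=-900, h_tt(0)=180, h_tt(2)=-100, h_tt(3)=180.
Local minima occur where both diagonal entries positive: (2, 0), (2, 3). Count: 2.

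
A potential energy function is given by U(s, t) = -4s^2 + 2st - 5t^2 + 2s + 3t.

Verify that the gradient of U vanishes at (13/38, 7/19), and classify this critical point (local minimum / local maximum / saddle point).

local maximum

∇U = (-8s + 2t + 2, 2s - 10t + 3); substituting (13/38, 7/19) gives ∇U = (0, 0), so (13/38, 7/19) is indeed a critical point.
The Hessian of U is constant: H = [[-8, 2], [2, -10]].
det(H) = (-8)·(-10) − 2² = 76.
det(H) > 0 and tr(H) = -18 < 0, so H is negative definite and the point is a local maximum.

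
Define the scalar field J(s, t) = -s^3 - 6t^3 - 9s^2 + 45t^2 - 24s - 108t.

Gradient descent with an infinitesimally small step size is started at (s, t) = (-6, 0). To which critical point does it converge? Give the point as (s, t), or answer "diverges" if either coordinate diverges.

J is separable, so gradient descent decouples: s follows -∂J/∂s, t follows -∂J/∂t.
∂J/∂s = -3(s + 2)(s + 4); at s=-6 this is -24, so s increases.
∂J/∂t = -18(t - 3)(t - 2); at t=0 this is -108, so t increases.
s converges to its nearest critical value -4 (a local min of the s-part); t converges to 2. The iterate converges to (-4, 2).

(-4, 2)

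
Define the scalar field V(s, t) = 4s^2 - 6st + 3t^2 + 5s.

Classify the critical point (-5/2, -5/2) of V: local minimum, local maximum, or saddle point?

local minimum

The Hessian of V is constant: H = [[8, -6], [-6, 6]].
det(H) = 8·6 − (-6)² = 12.
det(H) > 0 and tr(H) = 14 > 0, so H is positive definite and the point is a local minimum.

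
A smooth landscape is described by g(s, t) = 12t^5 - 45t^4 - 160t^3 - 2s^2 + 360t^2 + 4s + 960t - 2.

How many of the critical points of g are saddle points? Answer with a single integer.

g separates as a function of s plus a function of t, so ∇g=0 decouples.
∂g/∂s = -4(s - 1) = 0 at s ∈ {1}; ∂g/∂t = 60(t - 4)(t - 2)(t + 1)(t + 2) = 0 at t ∈ {-2, -1, 2, 4}.
The Hessian is diagonal: diag(g_ss, g_tt). Second derivatives: g_ss(1)=-4; g_tt(-2)=-1440, g_tt(-1)=900, g_tt(2)=-1440, g_tt(4)=3600.
Saddle points occur where the two diagonal entries have opposite signs: (1, -1), (1, 4). Count: 2.

2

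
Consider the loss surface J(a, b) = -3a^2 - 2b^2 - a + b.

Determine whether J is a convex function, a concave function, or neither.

concave

J is quadratic, so its Hessian is the constant matrix H = [[-6, 0], [0, -4]].
det(H) = 24, tr(H) = -10.
det(H) > 0 and tr(H) < 0, so H is negative definite everywhere: concave.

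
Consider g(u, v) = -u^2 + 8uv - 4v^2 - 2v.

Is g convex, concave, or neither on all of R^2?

g is quadratic, so its Hessian is the constant matrix H = [[-2, 8], [8, -8]].
det(H) = -48, tr(H) = -10.
det(H) < 0, so H is indefinite: neither convex nor concave.

neither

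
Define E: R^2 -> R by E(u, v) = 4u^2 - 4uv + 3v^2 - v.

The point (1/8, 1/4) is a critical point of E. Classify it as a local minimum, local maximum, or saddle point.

The Hessian of E is constant: H = [[8, -4], [-4, 6]].
det(H) = 8·6 − (-4)² = 32.
det(H) > 0 and tr(H) = 14 > 0, so H is positive definite and the point is a local minimum.

local minimum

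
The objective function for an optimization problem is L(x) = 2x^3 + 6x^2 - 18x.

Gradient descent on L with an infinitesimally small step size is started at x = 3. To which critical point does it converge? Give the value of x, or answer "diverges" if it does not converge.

L'(x) = 6(x - 1)(x + 3), so L'(3) = 72.
Gradient descent moves in the -L' direction, i.e. x is decreasing.
The nearest critical point in that direction is x = 1, where L'' = 24 > 0 (a local minimum). The iterate converges there.

1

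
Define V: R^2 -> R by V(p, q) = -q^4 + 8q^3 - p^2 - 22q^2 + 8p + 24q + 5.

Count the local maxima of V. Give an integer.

V separates as a function of p plus a function of q, so ∇V=0 decouples.
∂V/∂p = -2(p - 4) = 0 at p ∈ {4}; ∂V/∂q = -4(q - 3)(q - 2)(q - 1) = 0 at q ∈ {1, 2, 3}.
The Hessian is diagonal: diag(V_pp, V_qq). Second derivatives: V_pp(4)=-2; V_qq(1)=-8, V_qq(2)=4, V_qq(3)=-8.
Local maxima occur where both diagonal entries negative: (4, 1), (4, 3). Count: 2.

2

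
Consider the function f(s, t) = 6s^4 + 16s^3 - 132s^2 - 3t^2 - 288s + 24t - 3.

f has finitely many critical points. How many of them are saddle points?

2

f separates as a function of s plus a function of t, so ∇f=0 decouples.
∂f/∂s = 24(s - 3)(s + 1)(s + 4) = 0 at s ∈ {-4, -1, 3}; ∂f/∂t = -6(t - 4) = 0 at t ∈ {4}.
The Hessian is diagonal: diag(f_ss, f_tt). Second derivatives: f_ss(-4)=504, f_ss(-1)=-288, f_ss(3)=672; f_tt(4)=-6.
Saddle points occur where the two diagonal entries have opposite signs: (-4, 4), (3, 4). Count: 2.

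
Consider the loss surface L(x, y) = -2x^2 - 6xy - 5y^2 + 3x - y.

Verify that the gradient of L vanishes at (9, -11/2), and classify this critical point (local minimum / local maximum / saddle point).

∇L = (-4x - 6y + 3, -6x - 10y - 1); substituting (9, -11/2) gives ∇L = (0, 0), so (9, -11/2) is indeed a critical point.
The Hessian of L is constant: H = [[-4, -6], [-6, -10]].
det(H) = (-4)·(-10) − (-6)² = 4.
det(H) > 0 and tr(H) = -14 < 0, so H is negative definite and the point is a local maximum.

local maximum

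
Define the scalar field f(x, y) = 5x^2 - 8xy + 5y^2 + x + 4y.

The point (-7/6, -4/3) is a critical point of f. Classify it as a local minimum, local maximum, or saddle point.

local minimum

The Hessian of f is constant: H = [[10, -8], [-8, 10]].
det(H) = 10·10 − (-8)² = 36.
det(H) > 0 and tr(H) = 20 > 0, so H is positive definite and the point is a local minimum.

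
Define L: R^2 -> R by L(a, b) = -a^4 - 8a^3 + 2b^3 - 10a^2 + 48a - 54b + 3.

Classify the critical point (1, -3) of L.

The mixed partial ∂²L/∂a∂b is 0, so the Hessian at any point is diag(L_aa, L_bb) = diag(-4(3a^2 + 12a + 5), 12b).
At (1, -3): H = diag(-80, -36).
Both eigenvalues are negative, so H is negative definite: a local maximum.

local maximum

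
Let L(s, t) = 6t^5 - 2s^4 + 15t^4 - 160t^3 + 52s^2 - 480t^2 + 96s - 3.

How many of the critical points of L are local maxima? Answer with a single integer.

4

L separates as a function of s plus a function of t, so ∇L=0 decouples.
∂L/∂s = -8(s - 4)(s + 1)(s + 3) = 0 at s ∈ {-3, -1, 4}; ∂L/∂t = 30t(t - 4)(t + 2)(t + 4) = 0 at t ∈ {-4, -2, 0, 4}.
The Hessian is diagonal: diag(L_ss, L_tt). Second derivatives: L_ss(-3)=-112, L_ss(-1)=80, L_ss(4)=-280; L_tt(-4)=-1920, L_tt(-2)=720, L_tt(0)=-960, L_tt(4)=5760.
Local maxima occur where both diagonal entries negative: (-3, -4), (-3, 0), (4, -4), (4, 0). Count: 4.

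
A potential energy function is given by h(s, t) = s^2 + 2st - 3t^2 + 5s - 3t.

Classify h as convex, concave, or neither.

h is quadratic, so its Hessian is the constant matrix H = [[2, 2], [2, -6]].
det(H) = -16, tr(H) = -4.
det(H) < 0, so H is indefinite: neither convex nor concave.

neither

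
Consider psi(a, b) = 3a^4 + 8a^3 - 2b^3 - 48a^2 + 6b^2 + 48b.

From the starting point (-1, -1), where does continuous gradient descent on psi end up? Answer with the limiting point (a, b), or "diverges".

(-4, -2)

psi is separable, so gradient descent decouples: a follows -∂psi/∂a, b follows -∂psi/∂b.
∂psi/∂a = 12a(a - 2)(a + 4); at a=-1 this is 108, so a decreases.
∂psi/∂b = -6(b - 4)(b + 2); at b=-1 this is 30, so b decreases.
a converges to its nearest critical value -4 (a local min of the a-part); b converges to -2. The iterate converges to (-4, -2).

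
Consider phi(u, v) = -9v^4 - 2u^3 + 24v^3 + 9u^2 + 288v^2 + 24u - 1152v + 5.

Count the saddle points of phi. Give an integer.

3

phi separates as a function of u plus a function of v, so ∇phi=0 decouples.
∂phi/∂u = -6(u - 4)(u + 1) = 0 at u ∈ {-1, 4}; ∂phi/∂v = -36(v - 4)(v - 2)(v + 4) = 0 at v ∈ {-4, 2, 4}.
The Hessian is diagonal: diag(phi_uu, phi_vv). Second derivatives: phi_uu(-1)=30, phi_uu(4)=-30; phi_vv(-4)=-1728, phi_vv(2)=432, phi_vv(4)=-576.
Saddle points occur where the two diagonal entries have opposite signs: (-1, -4), (-1, 4), (4, 2). Count: 3.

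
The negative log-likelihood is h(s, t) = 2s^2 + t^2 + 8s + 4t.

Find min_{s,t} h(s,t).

h(s,t) separates as P(s) + Q(t), so its minimum is min P + min Q.
P'(s) = 4s + 8 vanishes at s ∈ {-2}; Q'(t) = 2(t + 2) vanishes at t ∈ {-2}.
Local minima of P (where P''>0): P(-2)=-8. Local minima of Q: Q(-2)=-4.
So the global minimum of h is P(-2) + Q(-2) = -8 − 4 = -12, attained at (-2, -2).

-12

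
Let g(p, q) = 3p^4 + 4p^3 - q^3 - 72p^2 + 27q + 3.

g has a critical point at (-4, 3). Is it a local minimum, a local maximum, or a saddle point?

saddle point

The mixed partial ∂²g/∂p∂q is 0, so the Hessian at any point is diag(g_pp, g_qq) = diag(12(3p^2 + 2p - 12), -6q).
At (-4, 3): H = diag(336, -18).
The eigenvalues have opposite signs, so H is indefinite: a saddle point.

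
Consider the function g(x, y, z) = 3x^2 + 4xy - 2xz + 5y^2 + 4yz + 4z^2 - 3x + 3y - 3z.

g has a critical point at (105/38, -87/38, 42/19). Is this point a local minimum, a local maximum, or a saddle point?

local minimum

The Hessian is constant: H = [[6, 4, -2], [4, 10, 4], [-2, 4, 8]].
Leading principal minors: Δ₁ = 6, Δ₂ = 44, Δ₃ = 152.
All leading minors are positive, so H is positive definite: a local minimum.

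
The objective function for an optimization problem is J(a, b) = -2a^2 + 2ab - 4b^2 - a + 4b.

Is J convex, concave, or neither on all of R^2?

J is quadratic, so its Hessian is the constant matrix H = [[-4, 2], [2, -8]].
det(H) = 28, tr(H) = -12.
det(H) > 0 and tr(H) < 0, so H is negative definite everywhere: concave.

concave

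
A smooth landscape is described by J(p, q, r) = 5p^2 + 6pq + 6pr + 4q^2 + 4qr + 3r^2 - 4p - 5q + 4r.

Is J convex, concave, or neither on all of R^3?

J is quadratic, so its Hessian is the constant matrix H = [[10, 6, 6], [6, 8, 4], [6, 4, 6]].
Leading principal minors: 10, 44, 104.
All positive ⇒ H ≻ 0 ⇒ convex.

convex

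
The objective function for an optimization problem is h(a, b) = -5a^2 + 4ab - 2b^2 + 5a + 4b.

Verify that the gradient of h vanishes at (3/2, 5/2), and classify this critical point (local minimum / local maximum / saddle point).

∇h = (-10a + 4b + 5, 4a - 4b + 4); substituting (3/2, 5/2) gives ∇h = (0, 0), so (3/2, 5/2) is indeed a critical point.
The Hessian of h is constant: H = [[-10, 4], [4, -4]].
det(H) = (-10)·(-4) − 4² = 24.
det(H) > 0 and tr(H) = -14 < 0, so H is negative definite and the point is a local maximum.

local maximum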